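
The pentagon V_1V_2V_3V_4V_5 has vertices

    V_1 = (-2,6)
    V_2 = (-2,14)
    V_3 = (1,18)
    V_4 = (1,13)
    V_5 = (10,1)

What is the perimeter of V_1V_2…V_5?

|V_1V_2| = √((0)² + (8)²) = √64 = 8
|V_2V_3| = √((3)² + (4)²) = √25 = 5
|V_3V_4| = √((0)² + (-5)²) = √25 = 5
|V_4V_5| = √((9)² + (-12)²) = √225 = 15
|V_5V_1| = √((-12)² + (5)²) = √169 = 13
Perimeter = 8 + 5 + 5 + 15 + 13 = 46.

46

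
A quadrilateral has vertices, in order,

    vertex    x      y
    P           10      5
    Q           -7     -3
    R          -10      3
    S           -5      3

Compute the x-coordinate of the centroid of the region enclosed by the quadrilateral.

Apply Gauss's area formula. First the cross-terms c_i = x_i·y_{i+1} − x_{i+1}·y_i:
  5, -51, -15, -55  ⇒  2A = -116, A = -58.
Then Σ (x_i + x_{i+1})·c_i = 832, so x̄ = 832 / (6·(-58)) = -208/87.

-208/87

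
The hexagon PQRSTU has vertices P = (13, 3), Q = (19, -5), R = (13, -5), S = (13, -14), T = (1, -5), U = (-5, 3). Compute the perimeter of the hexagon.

|PQ| = √((6)² + (-8)²) = √100 = 10
|QR| = √((-6)² + (0)²) = √36 = 6
|RS| = √((0)² + (-9)²) = √81 = 9
|ST| = √((-12)² + (9)²) = √225 = 15
|TU| = √((-6)² + (8)²) = √100 = 10
|UP| = √((18)² + (0)²) = √324 = 18
Perimeter = 10 + 6 + 9 + 15 + 10 + 18 = 68.

68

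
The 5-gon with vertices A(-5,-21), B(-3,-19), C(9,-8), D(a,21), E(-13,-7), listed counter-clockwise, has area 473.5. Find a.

20

The doubled signed area Σ (x_i y_{i+1} − x_{i+1} y_i) is linear in a.
With a=0 it equals 927; the coefficient of a is 1 (from the two edges through D).
So 1·a + 927 = 2·473.5 = 947 ⇒ a = 20.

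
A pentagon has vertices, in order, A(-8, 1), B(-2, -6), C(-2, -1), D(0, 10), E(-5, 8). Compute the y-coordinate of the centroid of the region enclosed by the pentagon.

Apply Gauss's area formula. First the cross-terms c_i = x_i·y_{i+1} − x_{i+1}·y_i:
  50, -10, -20, 50, 59  ⇒  2A = 129, A = 64.5.
Then Σ (y_i + y_{i+1})·c_i = 1071, so ȳ = 1071 / (6·64.5) = 119/43.

119/43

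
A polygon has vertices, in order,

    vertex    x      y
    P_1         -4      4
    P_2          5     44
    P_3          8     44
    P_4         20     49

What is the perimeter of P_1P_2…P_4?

108

|P_1P_2| = √((9)² + (40)²) = √1681 = 41
|P_2P_3| = √((3)² + (0)²) = √9 = 3
|P_3P_4| = √((12)² + (5)²) = √169 = 13
|P_4P_1| = √((-24)² + (-45)²) = √2601 = 51
Perimeter = 41 + 3 + 13 + 51 = 108.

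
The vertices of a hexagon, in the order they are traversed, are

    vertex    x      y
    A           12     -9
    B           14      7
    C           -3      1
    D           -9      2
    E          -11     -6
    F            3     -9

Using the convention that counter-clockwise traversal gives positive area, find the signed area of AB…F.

Σ = (210) + (35) + (3) + (76) + (117) + (81) = 522
Signed area = Σ/2 = 261 (positive ⇒ counter-clockwise traversal).

261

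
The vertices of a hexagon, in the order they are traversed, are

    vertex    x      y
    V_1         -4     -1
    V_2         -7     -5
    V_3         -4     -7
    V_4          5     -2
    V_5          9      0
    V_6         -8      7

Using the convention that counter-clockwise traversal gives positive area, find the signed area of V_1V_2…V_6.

101

Apply the shoelace formula: 2A = Σ (x_i·y_{i+1} − x_{i+1}·y_i), indices taken mod 6.
V_1→V_2: (-4)(-5) − (-7)(-1) = 13
V_2→V_3: (-7)(-7) − (-4)(-5) = 29
V_3→V_4: (-4)(-2) − (5)(-7) = 43
V_4→V_5: (5)(0) − (9)(-2) = 18
V_5→V_6: (9)(7) − (-8)(0) = 63
V_6→V_1: (-8)(-1) − (-4)(7) = 36
Σ = 202
Signed area = Σ/2 = 101 (positive ⇒ counter-clockwise traversal).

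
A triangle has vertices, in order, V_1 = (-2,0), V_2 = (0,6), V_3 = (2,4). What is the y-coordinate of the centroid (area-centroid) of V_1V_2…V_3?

Apply the shoelace (surveyor's) formula. First the cross-terms c_i = x_i·y_{i+1} − x_{i+1}·y_i:
  -12, -12, 8  ⇒  2A = -16, A = -8.
Then Σ (y_i + y_{i+1})·c_i = -160, so ȳ = -160 / (6·(-8)) = 10/3.

10/3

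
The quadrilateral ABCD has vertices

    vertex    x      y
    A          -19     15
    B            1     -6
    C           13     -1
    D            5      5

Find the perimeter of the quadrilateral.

|AB| = √((20)² + (-21)²) = √841 = 29
|BC| = √((12)² + (5)²) = √169 = 13
|CD| = √((-8)² + (6)²) = √100 = 10
|DA| = √((-24)² + (10)²) = √676 = 26
Perimeter = 29 + 13 + 10 + 26 = 78.

78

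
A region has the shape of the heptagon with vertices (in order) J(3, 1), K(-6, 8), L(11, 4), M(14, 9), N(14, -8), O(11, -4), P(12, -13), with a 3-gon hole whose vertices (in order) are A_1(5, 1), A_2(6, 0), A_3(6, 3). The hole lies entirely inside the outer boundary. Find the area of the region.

143

Outer boundary:
J→K: (3)(8) − (-6)(1) = 30
K→L: (-6)(4) − (11)(8) = -112
L→M: (11)(9) − (14)(4) = 43
M→N: (14)(-8) − (14)(9) = -238
N→O: (14)(-4) − (11)(-8) = 32
O→P: (11)(-13) − (12)(-4) = -95
P→J: (12)(1) − (3)(-13) = 51
Σ = -289
Area = |Σ|/2 = 144.5.
Hole:
Σ = (-6) + (18) + (-9) = 3
Area = |Σ|/2 = 1.5.
Net area = 144.5 − 1.5 = 143.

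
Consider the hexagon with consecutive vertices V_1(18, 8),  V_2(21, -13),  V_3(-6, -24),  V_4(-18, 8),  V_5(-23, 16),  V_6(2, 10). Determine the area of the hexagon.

997

Apply the surveyor's formula: 2A = Σ (x_i·y_{i+1} − x_{i+1}·y_i), indices taken mod 6.
Σ = (-402) + (-582) + (-480) + (-104) + (-262) + (-164) = -1994
Area = |Σ|/2 = 997.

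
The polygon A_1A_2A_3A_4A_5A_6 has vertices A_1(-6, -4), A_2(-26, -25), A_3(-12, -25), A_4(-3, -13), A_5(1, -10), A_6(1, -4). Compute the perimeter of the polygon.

|A_1A_2| = √((-20)² + (-21)²) = √841 = 29
|A_2A_3| = √((14)² + (0)²) = √196 = 14
|A_3A_4| = √((9)² + (12)²) = √225 = 15
|A_4A_5| = √((4)² + (3)²) = √25 = 5
|A_5A_6| = √((0)² + (6)²) = √36 = 6
|A_6A_1| = √((-7)² + (0)²) = √49 = 7
Perimeter = 29 + 14 + 15 + 5 + 6 + 7 = 76.

76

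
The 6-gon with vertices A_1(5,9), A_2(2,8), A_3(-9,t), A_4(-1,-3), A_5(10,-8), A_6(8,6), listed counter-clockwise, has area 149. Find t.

The doubled signed area Σ (x_i y_{i+1} − x_{i+1} y_i) is linear in t.
With t=0 it equals 325; the coefficient of t is 3 (from the two edges through A_3).
So 3·t + 325 = 2·149 = 298 ⇒ t = -9.

-9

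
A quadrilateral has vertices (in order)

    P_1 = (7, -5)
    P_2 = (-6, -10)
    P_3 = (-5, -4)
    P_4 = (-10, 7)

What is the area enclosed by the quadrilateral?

Apply the shoelace (surveyor's) formula: 2A = Σ (x_i·y_{i+1} − x_{i+1}·y_i), indices taken mod 4.
Σ = (-100) + (-26) + (-75) + (1) = -200
Area = |Σ|/2 = 100.

100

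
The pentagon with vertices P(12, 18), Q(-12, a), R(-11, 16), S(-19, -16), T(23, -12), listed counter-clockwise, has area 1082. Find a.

Write out the shoelace sum; only the two edges meeting at Q involve a:
2·Area = [(12·a − (-12)·18) + ((-12)·16 − (-11)·a)] + 1634
       = 23·a + 1658 = 2164
⇒ a = 22.

22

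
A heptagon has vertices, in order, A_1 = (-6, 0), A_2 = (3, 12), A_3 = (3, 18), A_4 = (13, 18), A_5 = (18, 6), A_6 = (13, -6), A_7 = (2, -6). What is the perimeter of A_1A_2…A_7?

78

|A_1A_2| = √((9)² + (12)²) = √225 = 15
|A_2A_3| = √((0)² + (6)²) = √36 = 6
|A_3A_4| = √((10)² + (0)²) = √100 = 10
|A_4A_5| = √((5)² + (-12)²) = √169 = 13
|A_5A_6| = √((-5)² + (-12)²) = √169 = 13
|A_6A_7| = √((-11)² + (0)²) = √121 = 11
|A_7A_1| = √((-8)² + (6)²) = √100 = 10
Perimeter = 15 + 6 + 10 + 13 + 13 + 11 + 10 = 78.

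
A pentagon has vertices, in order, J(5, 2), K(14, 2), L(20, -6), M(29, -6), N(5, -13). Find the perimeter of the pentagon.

68

|JK| = √((9)² + (0)²) = √81 = 9
|KL| = √((6)² + (-8)²) = √100 = 10
|LM| = √((9)² + (0)²) = √81 = 9
|MN| = √((-24)² + (-7)²) = √625 = 25
|NJ| = √((0)² + (15)²) = √225 = 15
Perimeter = 9 + 10 + 9 + 25 + 15 = 68.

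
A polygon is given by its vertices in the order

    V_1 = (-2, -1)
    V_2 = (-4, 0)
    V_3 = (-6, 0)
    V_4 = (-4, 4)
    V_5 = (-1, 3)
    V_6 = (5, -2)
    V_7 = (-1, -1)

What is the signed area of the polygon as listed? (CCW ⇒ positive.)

-28.5

Cross-terms: -4, 0, -24, -8, -13, -7, -1  ⇒  Σ = -57
Signed area = Σ/2 = -28.5 (negative ⇒ clockwise traversal).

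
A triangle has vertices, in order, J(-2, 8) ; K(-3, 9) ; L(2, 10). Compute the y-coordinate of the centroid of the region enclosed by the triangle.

Apply the shoelace formula. First the cross-terms c_i = x_i·y_{i+1} − x_{i+1}·y_i:
  6, -48, 36  ⇒  2A = -6, A = -3.
Then Σ (y_i + y_{i+1})·c_i = -162, so ȳ = -162 / (6·(-3)) = 9.

9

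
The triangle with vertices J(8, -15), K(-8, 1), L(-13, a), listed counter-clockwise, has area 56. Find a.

-1

Write out the shoelace sum; only the two edges meeting at L involve a:
2·Area = [((-8)·a − (-13)·1) + ((-13)·(-15) − 8·a)] + -112
       = -16·a + 96 = 112
⇒ a = -1.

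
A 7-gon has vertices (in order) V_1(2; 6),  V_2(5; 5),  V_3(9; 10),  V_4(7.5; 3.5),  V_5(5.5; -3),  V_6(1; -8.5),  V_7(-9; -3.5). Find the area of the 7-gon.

135.5

V_1→V_2: (2)(5) − (5)(6) = -20
V_2→V_3: (5)(10) − (9)(5) = 5
V_3→V_4: (9)(3.5) − (7.5)(10) = -43.5
V_4→V_5: (7.5)(-3) − (5.5)(3.5) = -41.75
V_5→V_6: (5.5)(-8.5) − (1)(-3) = -43.75
V_6→V_7: (1)(-3.5) − (-9)(-8.5) = -80
V_7→V_1: (-9)(6) − (2)(-3.5) = -47
Σ = -271
Area = |Σ|/2 = 135.5.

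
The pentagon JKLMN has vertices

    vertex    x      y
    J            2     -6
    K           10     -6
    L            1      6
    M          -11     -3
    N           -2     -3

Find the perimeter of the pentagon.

52

|JK| = √((8)² + (0)²) = √64 = 8
|KL| = √((-9)² + (12)²) = √225 = 15
|LM| = √((-12)² + (-9)²) = √225 = 15
|MN| = √((9)² + (0)²) = √81 = 9
|NJ| = √((4)² + (-3)²) = √25 = 5
Perimeter = 8 + 15 + 15 + 9 + 5 = 52.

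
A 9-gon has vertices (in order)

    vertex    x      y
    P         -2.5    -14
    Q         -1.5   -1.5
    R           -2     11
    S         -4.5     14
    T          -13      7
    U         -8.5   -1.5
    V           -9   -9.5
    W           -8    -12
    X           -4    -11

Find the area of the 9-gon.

Apply the shoelace (surveyor's) formula: 2A = Σ (x_i·y_{i+1} − x_{i+1}·y_i), indices taken mod 9.
Cross-terms: -17.25, -19.5, 21.5, 150.5, 79, 67.25, 32, 40, 28.5  ⇒  Σ = 382
Area = |Σ|/2 = 191.

191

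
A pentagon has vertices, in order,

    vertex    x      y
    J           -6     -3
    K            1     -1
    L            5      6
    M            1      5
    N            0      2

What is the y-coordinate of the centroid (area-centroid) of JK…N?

230/159

Apply Gauss's area formula. First the cross-terms c_i = x_i·y_{i+1} − x_{i+1}·y_i:
  9, 11, 19, 2, 12  ⇒  2A = 53, A = 26.5.
Then Σ (y_i + y_{i+1})·c_i = 230, so ȳ = 230 / (6·26.5) = 230/159.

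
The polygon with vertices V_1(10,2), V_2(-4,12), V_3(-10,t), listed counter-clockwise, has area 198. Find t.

-12

The doubled signed area Σ (x_i y_{i+1} − x_{i+1} y_i) is linear in t.
With t=0 it equals 228; the coefficient of t is -14 (from the two edges through V_3).
So -14·t + 228 = 2·198 = 396 ⇒ t = -12.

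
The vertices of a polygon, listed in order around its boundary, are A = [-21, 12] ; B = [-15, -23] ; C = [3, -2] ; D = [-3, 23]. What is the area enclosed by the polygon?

636

Apply Gauss's area formula: 2A = Σ (x_i·y_{i+1} − x_{i+1}·y_i), indices taken mod 4.
Σ = (663) + (99) + (63) + (447) = 1272
Area = |Σ|/2 = 636.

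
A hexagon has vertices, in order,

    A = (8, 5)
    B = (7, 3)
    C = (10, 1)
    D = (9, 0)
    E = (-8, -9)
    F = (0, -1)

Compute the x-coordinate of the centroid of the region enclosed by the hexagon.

Apply the surveyor's formula. First the cross-terms c_i = x_i·y_{i+1} − x_{i+1}·y_i:
  -11, -23, -9, -81, 8, 8  ⇒  2A = -108, A = -54.
Then Σ (x_i + x_{i+1})·c_i = -808, so x̄ = -808 / (6·(-54)) = 202/81.

202/81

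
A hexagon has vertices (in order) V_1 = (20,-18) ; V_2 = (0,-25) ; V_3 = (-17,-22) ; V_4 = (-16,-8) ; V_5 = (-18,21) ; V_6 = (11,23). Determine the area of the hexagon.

1462

Σ = (-500) + (-425) + (-216) + (-480) + (-645) + (-658) = -2924
Area = |Σ|/2 = 1462.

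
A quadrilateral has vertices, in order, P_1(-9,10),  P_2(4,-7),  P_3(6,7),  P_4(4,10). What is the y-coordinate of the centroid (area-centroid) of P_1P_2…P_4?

Apply the surveyor's formula. First the cross-terms c_i = x_i·y_{i+1} − x_{i+1}·y_i:
  23, 70, 32, 130  ⇒  2A = 255, A = 127.5.
Then Σ (y_i + y_{i+1})·c_i = 3213, so ȳ = 3213 / (6·127.5) = 4.2.

4.2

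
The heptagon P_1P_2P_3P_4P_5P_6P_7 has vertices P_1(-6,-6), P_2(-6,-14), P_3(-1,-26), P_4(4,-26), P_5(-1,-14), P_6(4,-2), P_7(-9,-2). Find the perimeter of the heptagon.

70

|P_1P_2| = √((0)² + (-8)²) = √64 = 8
|P_2P_3| = √((5)² + (-12)²) = √169 = 13
|P_3P_4| = √((5)² + (0)²) = √25 = 5
|P_4P_5| = √((-5)² + (12)²) = √169 = 13
|P_5P_6| = √((5)² + (12)²) = √169 = 13
|P_6P_7| = √((-13)² + (0)²) = √169 = 13
|P_7P_1| = √((3)² + (-4)²) = √25 = 5
Perimeter = 8 + 13 + 5 + 13 + 13 + 13 + 5 = 70.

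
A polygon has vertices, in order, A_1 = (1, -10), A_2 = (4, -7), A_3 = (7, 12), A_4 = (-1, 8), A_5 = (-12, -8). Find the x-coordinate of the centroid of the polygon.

-112/129

Apply the shoelace formula. First the cross-terms c_i = x_i·y_{i+1} − x_{i+1}·y_i:
  33, 97, 68, 104, 128  ⇒  2A = 430, A = 215.
Then Σ (x_i + x_{i+1})·c_i = -1120, so x̄ = -1120 / (6·215) = -112/129.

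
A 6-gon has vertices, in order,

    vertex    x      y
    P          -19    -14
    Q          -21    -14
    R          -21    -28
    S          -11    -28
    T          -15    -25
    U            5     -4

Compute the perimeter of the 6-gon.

|PQ| = √((-2)² + (0)²) = √4 = 2
|QR| = √((0)² + (-14)²) = √196 = 14
|RS| = √((10)² + (0)²) = √100 = 10
|ST| = √((-4)² + (3)²) = √25 = 5
|TU| = √((20)² + (21)²) = √841 = 29
|UP| = √((-24)² + (-10)²) = √676 = 26
Perimeter = 2 + 14 + 10 + 5 + 29 + 26 = 86.

86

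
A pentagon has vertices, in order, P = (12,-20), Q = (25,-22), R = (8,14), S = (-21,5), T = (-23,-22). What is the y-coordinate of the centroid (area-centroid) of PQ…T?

Apply the shoelace formula. First the cross-terms c_i = x_i·y_{i+1} − x_{i+1}·y_i:
  236, 526, 334, 577, 724  ⇒  2A = 2397, A = 1198.5.
Then Σ (y_i + y_{i+1})·c_i = -47991, so ȳ = -47991 / (6·1198.5) = -941/141.

-941/141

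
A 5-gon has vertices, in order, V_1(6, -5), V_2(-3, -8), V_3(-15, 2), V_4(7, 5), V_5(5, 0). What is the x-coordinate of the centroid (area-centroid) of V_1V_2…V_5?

Apply Gauss's area formula. First the cross-terms c_i = x_i·y_{i+1} − x_{i+1}·y_i:
  -63, -126, -89, -25, -25  ⇒  2A = -328, A = -164.
Then Σ (x_i + x_{i+1})·c_i = 2216, so x̄ = 2216 / (6·(-164)) = -277/123.

-277/123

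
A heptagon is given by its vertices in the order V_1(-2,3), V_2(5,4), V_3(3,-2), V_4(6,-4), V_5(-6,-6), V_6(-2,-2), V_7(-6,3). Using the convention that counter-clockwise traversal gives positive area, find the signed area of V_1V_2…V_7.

-67.5

V_1→V_2: (-2)(4) − (5)(3) = -23
V_2→V_3: (5)(-2) − (3)(4) = -22
V_3→V_4: (3)(-4) − (6)(-2) = 0
V_4→V_5: (6)(-6) − (-6)(-4) = -60
V_5→V_6: (-6)(-2) − (-2)(-6) = 0
V_6→V_7: (-2)(3) − (-6)(-2) = -18
V_7→V_1: (-6)(3) − (-2)(3) = -12
Σ = -135
Signed area = Σ/2 = -67.5 (negative ⇒ clockwise traversal).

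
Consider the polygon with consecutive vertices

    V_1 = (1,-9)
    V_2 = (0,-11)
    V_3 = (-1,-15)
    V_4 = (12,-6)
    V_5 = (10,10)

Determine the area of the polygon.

122

Apply Gauss's area formula: 2A = Σ (x_i·y_{i+1} − x_{i+1}·y_i), indices taken mod 5.
Cross-terms: -11, -11, 186, 180, -100  ⇒  Σ = 244
Area = |Σ|/2 = 122.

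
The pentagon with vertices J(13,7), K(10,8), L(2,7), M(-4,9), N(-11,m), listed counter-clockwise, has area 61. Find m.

Write out the shoelace sum; only the two edges meeting at N involve m:
2·Area = [((-4)·m − (-11)·9) + ((-11)·7 − 13·m)] + 134
       = -17·m + 156 = 122
⇒ m = 2.

2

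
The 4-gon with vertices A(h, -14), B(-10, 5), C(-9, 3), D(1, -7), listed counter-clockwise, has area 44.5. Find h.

14

Write out the shoelace sum; only the two edges meeting at A involve h:
2·Area = [(1·(-14) − h·(-7)) + (h·5 − (-10)·(-14))] + 75
       = 12·h + -79 = 89
⇒ h = 14.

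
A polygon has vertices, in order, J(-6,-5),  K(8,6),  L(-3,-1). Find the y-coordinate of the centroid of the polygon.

0

Apply the shoelace formula. First the cross-terms c_i = x_i·y_{i+1} − x_{i+1}·y_i:
  4, 10, 9  ⇒  2A = 23, A = 11.5.
Then Σ (y_i + y_{i+1})·c_i = 0, so ȳ = 0 / (6·11.5) = 0.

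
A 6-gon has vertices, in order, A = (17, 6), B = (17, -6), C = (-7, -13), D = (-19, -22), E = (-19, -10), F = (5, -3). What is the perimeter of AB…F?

104

|AB| = √((0)² + (-12)²) = √144 = 12
|BC| = √((-24)² + (-7)²) = √625 = 25
|CD| = √((-12)² + (-9)²) = √225 = 15
|DE| = √((0)² + (12)²) = √144 = 12
|EF| = √((24)² + (7)²) = √625 = 25
|FA| = √((12)² + (9)²) = √225 = 15
Perimeter = 12 + 25 + 15 + 12 + 25 + 15 = 104.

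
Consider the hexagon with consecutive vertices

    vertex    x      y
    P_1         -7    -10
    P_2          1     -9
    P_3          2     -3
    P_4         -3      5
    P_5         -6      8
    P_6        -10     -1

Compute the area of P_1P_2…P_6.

137

P_1→P_2: (-7)(-9) − (1)(-10) = 73
P_2→P_3: (1)(-3) − (2)(-9) = 15
P_3→P_4: (2)(5) − (-3)(-3) = 1
P_4→P_5: (-3)(8) − (-6)(5) = 6
P_5→P_6: (-6)(-1) − (-10)(8) = 86
P_6→P_1: (-10)(-10) − (-7)(-1) = 93
Σ = 274
Area = |Σ|/2 = 137.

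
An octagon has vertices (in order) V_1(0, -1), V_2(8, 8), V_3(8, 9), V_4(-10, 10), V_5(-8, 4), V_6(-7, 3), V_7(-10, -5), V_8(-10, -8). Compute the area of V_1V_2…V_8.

Σ = (8) + (8) + (170) + (40) + (4) + (65) + (30) + (10) = 335
Area = |Σ|/2 = 167.5.

167.5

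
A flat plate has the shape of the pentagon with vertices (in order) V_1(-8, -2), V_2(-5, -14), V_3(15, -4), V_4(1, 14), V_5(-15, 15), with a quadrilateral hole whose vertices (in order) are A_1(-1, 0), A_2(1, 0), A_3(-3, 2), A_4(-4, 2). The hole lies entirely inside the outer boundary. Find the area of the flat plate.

Outer boundary:
Apply Gauss's area formula: 2A = Σ (x_i·y_{i+1} − x_{i+1}·y_i), indices taken mod 5.
Cross-terms: 102, 230, 214, 225, 150  ⇒  Σ = 921
Area = |Σ|/2 = 460.5.
Hole:
Apply the shoelace (surveyor's) formula: 2A = Σ (x_i·y_{i+1} − x_{i+1}·y_i), indices taken mod 4.
Σ = (0) + (2) + (2) + (2) = 6
Area = |Σ|/2 = 3.
Net area = 460.5 − 3 = 457.5.

457.5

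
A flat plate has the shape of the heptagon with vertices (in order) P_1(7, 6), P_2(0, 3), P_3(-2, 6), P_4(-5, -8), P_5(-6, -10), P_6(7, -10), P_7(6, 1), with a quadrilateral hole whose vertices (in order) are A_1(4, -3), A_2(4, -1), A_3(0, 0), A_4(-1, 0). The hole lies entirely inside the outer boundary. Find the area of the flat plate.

145

Outer boundary:
Cross-terms: 21, 6, 46, 2, 130, 67, 29  ⇒  Σ = 301
Area = |Σ|/2 = 150.5.
Hole:
A_1→A_2: (4)(-1) − (4)(-3) = 8
A_2→A_3: (4)(0) − (0)(-1) = 0
A_3→A_4: (0)(0) − (-1)(0) = 0
A_4→A_1: (-1)(-3) − (4)(0) = 3
Σ = 11
Area = |Σ|/2 = 5.5.
Net area = 150.5 − 5.5 = 145.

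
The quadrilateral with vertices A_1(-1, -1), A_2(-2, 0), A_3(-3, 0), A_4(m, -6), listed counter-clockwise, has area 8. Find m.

-6

The doubled signed area Σ (x_i y_{i+1} − x_{i+1} y_i) is linear in m.
With m=0 it equals 10; the coefficient of m is -1 (from the two edges through A_4).
So -1·m + 10 = 2·8 = 16 ⇒ m = -6.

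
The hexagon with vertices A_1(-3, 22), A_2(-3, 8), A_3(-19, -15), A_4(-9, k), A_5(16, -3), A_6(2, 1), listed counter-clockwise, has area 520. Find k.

-24

The doubled signed area Σ (x_i y_{i+1} − x_{i+1} y_i) is linear in k.
With k=0 it equals 200; the coefficient of k is -35 (from the two edges through A_4).
So -35·k + 200 = 2·520 = 1040 ⇒ k = -24.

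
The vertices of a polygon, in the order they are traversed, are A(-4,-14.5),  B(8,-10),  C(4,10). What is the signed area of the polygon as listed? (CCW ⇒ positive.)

129

Apply Gauss's area formula: 2A = Σ (x_i·y_{i+1} − x_{i+1}·y_i), indices taken mod 3.
Cross-terms: 156, 120, -18  ⇒  Σ = 258
Signed area = Σ/2 = 129 (positive ⇒ counter-clockwise traversal).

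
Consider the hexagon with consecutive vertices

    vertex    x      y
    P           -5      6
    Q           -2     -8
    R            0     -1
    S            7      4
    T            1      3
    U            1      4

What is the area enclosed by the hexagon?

52.5

Apply Gauss's area formula: 2A = Σ (x_i·y_{i+1} − x_{i+1}·y_i), indices taken mod 6.
P→Q: (-5)(-8) − (-2)(6) = 52
Q→R: (-2)(-1) − (0)(-8) = 2
R→S: (0)(4) − (7)(-1) = 7
S→T: (7)(3) − (1)(4) = 17
T→U: (1)(4) − (1)(3) = 1
U→P: (1)(6) − (-5)(4) = 26
Σ = 105
Area = |Σ|/2 = 52.5.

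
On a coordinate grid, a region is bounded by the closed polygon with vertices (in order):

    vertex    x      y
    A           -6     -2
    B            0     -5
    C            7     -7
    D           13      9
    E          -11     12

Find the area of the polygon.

Apply the shoelace (surveyor's) formula: 2A = Σ (x_i·y_{i+1} − x_{i+1}·y_i), indices taken mod 5.
Σ = (30) + (35) + (154) + (255) + (94) = 568
Area = |Σ|/2 = 284.

284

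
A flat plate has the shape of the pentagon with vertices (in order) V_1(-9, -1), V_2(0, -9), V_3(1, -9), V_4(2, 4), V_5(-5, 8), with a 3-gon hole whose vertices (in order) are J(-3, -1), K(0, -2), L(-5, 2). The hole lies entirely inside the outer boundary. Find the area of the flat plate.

109

Outer boundary:
V_1→V_2: (-9)(-9) − (0)(-1) = 81
V_2→V_3: (0)(-9) − (1)(-9) = 9
V_3→V_4: (1)(4) − (2)(-9) = 22
V_4→V_5: (2)(8) − (-5)(4) = 36
V_5→V_1: (-5)(-1) − (-9)(8) = 77
Σ = 225
Area = |Σ|/2 = 112.5.
Hole:
Apply the shoelace (surveyor's) formula: 2A = Σ (x_i·y_{i+1} − x_{i+1}·y_i), indices taken mod 3.
Σ = (6) + (-10) + (11) = 7
Area = |Σ|/2 = 3.5.
Net area = 112.5 − 3.5 = 109.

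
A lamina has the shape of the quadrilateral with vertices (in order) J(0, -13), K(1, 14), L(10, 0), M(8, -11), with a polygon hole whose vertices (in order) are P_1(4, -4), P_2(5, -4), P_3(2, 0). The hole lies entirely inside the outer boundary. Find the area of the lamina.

Outer boundary:
Σ = (13) + (-140) + (-110) + (-104) = -341
Area = |Σ|/2 = 170.5.
Hole:
Apply the shoelace formula: 2A = Σ (x_i·y_{i+1} − x_{i+1}·y_i), indices taken mod 3.
Σ = (4) + (8) + (-8) = 4
Area = |Σ|/2 = 2.
Net area = 170.5 − 2 = 168.5.

168.5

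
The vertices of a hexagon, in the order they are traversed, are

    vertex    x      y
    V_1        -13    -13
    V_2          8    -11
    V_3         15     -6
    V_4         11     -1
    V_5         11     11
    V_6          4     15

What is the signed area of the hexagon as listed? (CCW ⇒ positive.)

405.5

Apply the shoelace formula: 2A = Σ (x_i·y_{i+1} − x_{i+1}·y_i), indices taken mod 6.
V_1→V_2: (-13)(-11) − (8)(-13) = 247
V_2→V_3: (8)(-6) − (15)(-11) = 117
V_3→V_4: (15)(-1) − (11)(-6) = 51
V_4→V_5: (11)(11) − (11)(-1) = 132
V_5→V_6: (11)(15) − (4)(11) = 121
V_6→V_1: (4)(-13) − (-13)(15) = 143
Σ = 811
Signed area = Σ/2 = 405.5 (positive ⇒ counter-clockwise traversal).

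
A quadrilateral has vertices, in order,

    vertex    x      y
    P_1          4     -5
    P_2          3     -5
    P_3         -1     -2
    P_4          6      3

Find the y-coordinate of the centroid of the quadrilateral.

-220/147

Apply the surveyor's formula. First the cross-terms c_i = x_i·y_{i+1} − x_{i+1}·y_i:
  -5, -11, 9, -42  ⇒  2A = -49, A = -24.5.
Then Σ (y_i + y_{i+1})·c_i = 220, so ȳ = 220 / (6·(-24.5)) = -220/147.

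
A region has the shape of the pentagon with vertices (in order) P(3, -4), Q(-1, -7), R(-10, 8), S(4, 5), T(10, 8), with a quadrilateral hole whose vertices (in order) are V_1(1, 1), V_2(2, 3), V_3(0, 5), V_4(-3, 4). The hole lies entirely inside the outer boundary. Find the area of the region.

124

Outer boundary:
Apply the surveyor's formula: 2A = Σ (x_i·y_{i+1} − x_{i+1}·y_i), indices taken mod 5.
Cross-terms: -25, -78, -82, -18, -64  ⇒  Σ = -267
Area = |Σ|/2 = 133.5.
Hole:
Apply the shoelace formula: 2A = Σ (x_i·y_{i+1} − x_{i+1}·y_i), indices taken mod 4.
V_1→V_2: (1)(3) − (2)(1) = 1
V_2→V_3: (2)(5) − (0)(3) = 10
V_3→V_4: (0)(4) − (-3)(5) = 15
V_4→V_1: (-3)(1) − (1)(4) = -7
Σ = 19
Area = |Σ|/2 = 9.5.
Net area = 133.5 − 9.5 = 124.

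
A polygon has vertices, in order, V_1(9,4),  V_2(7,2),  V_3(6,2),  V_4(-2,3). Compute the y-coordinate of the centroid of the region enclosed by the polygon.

Apply the surveyor's formula. First the cross-terms c_i = x_i·y_{i+1} − x_{i+1}·y_i:
  -10, 2, 22, -35  ⇒  2A = -21, A = -10.5.
Then Σ (y_i + y_{i+1})·c_i = -187, so ȳ = -187 / (6·(-10.5)) = 187/63.

187/63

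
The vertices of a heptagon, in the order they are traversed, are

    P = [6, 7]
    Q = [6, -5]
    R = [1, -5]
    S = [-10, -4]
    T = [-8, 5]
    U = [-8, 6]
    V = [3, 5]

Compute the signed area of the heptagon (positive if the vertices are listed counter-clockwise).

-154

Apply the shoelace (surveyor's) formula: 2A = Σ (x_i·y_{i+1} − x_{i+1}·y_i), indices taken mod 7.
Cross-terms: -72, -25, -54, -82, -8, -58, -9  ⇒  Σ = -308
Signed area = Σ/2 = -154 (negative ⇒ clockwise traversal).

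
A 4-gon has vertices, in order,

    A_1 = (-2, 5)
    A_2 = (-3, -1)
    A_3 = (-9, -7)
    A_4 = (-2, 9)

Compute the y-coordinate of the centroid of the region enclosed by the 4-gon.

53/87

Apply the surveyor's formula. First the cross-terms c_i = x_i·y_{i+1} − x_{i+1}·y_i:
  17, 12, -95, 8  ⇒  2A = -58, A = -29.
Then Σ (y_i + y_{i+1})·c_i = -106, so ȳ = -106 / (6·(-29)) = 53/87.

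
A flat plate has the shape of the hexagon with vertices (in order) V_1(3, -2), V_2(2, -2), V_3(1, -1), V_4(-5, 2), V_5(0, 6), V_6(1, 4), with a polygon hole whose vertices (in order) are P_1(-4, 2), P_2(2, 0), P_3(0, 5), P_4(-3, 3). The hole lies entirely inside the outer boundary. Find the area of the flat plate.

Outer boundary:
Apply the shoelace formula: 2A = Σ (x_i·y_{i+1} − x_{i+1}·y_i), indices taken mod 6.
V_1→V_2: (3)(-2) − (2)(-2) = -2
V_2→V_3: (2)(-1) − (1)(-2) = 0
V_3→V_4: (1)(2) − (-5)(-1) = -3
V_4→V_5: (-5)(6) − (0)(2) = -30
V_5→V_6: (0)(4) − (1)(6) = -6
V_6→V_1: (1)(-2) − (3)(4) = -14
Σ = -55
Area = |Σ|/2 = 27.5.
Hole:
Σ = (-4) + (10) + (15) + (6) = 27
Area = |Σ|/2 = 13.5.
Net area = 27.5 − 13.5 = 14.

14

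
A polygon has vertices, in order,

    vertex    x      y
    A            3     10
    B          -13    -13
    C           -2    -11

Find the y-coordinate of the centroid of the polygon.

Apply the surveyor's formula. First the cross-terms c_i = x_i·y_{i+1} − x_{i+1}·y_i:
  91, 117, 13  ⇒  2A = 221, A = 110.5.
Then Σ (y_i + y_{i+1})·c_i = -3094, so ȳ = -3094 / (6·110.5) = -14/3.

-14/3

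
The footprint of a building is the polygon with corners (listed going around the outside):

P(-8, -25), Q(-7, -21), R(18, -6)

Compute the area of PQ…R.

42.5

Σ = (-7) + (420) + (-498) = -85
Area = |Σ|/2 = 42.5.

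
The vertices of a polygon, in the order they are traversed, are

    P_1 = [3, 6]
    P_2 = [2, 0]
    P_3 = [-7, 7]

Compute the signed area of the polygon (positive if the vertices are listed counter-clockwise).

Apply the surveyor's formula: 2A = Σ (x_i·y_{i+1} − x_{i+1}·y_i), indices taken mod 3.
P_1→P_2: (3)(0) − (2)(6) = -12
P_2→P_3: (2)(7) − (-7)(0) = 14
P_3→P_1: (-7)(6) − (3)(7) = -63
Σ = -61
Signed area = Σ/2 = -30.5 (negative ⇒ clockwise traversal).

-30.5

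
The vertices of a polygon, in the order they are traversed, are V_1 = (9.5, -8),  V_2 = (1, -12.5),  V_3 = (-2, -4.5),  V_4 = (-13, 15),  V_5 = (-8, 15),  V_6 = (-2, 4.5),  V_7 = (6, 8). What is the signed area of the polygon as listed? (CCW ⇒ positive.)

-238.375

Apply the shoelace formula: 2A = Σ (x_i·y_{i+1} − x_{i+1}·y_i), indices taken mod 7.
Cross-terms: -110.75, -29.5, -88.5, -75, -6, -43, -124  ⇒  Σ = -476.75
Signed area = Σ/2 = -238.375 (negative ⇒ clockwise traversal).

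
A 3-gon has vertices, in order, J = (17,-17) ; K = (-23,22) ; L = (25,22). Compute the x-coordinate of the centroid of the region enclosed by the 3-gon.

19/3

Apply the shoelace (surveyor's) formula. First the cross-terms c_i = x_i·y_{i+1} − x_{i+1}·y_i:
  -17, -1056, -799  ⇒  2A = -1872, A = -936.
Then Σ (x_i + x_{i+1})·c_i = -35568, so x̄ = -35568 / (6·(-936)) = 19/3.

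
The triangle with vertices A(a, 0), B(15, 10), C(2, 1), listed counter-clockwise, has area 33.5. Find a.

8

The doubled signed area Σ (x_i y_{i+1} − x_{i+1} y_i) is linear in a.
With a=0 it equals -5; the coefficient of a is 9 (from the two edges through A).
So 9·a + -5 = 2·33.5 = 67 ⇒ a = 8.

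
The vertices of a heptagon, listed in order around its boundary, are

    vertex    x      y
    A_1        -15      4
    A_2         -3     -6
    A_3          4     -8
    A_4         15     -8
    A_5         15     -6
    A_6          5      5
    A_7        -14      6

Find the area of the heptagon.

253.5

Apply the surveyor's formula: 2A = Σ (x_i·y_{i+1} − x_{i+1}·y_i), indices taken mod 7.
A_1→A_2: (-15)(-6) − (-3)(4) = 102
A_2→A_3: (-3)(-8) − (4)(-6) = 48
A_3→A_4: (4)(-8) − (15)(-8) = 88
A_4→A_5: (15)(-6) − (15)(-8) = 30
A_5→A_6: (15)(5) − (5)(-6) = 105
A_6→A_7: (5)(6) − (-14)(5) = 100
A_7→A_1: (-14)(4) − (-15)(6) = 34
Σ = 507
Area = |Σ|/2 = 253.5.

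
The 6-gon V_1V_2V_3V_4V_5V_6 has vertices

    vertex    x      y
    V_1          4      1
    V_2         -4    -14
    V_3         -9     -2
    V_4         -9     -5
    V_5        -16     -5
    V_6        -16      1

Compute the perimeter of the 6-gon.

66

|V_1V_2| = √((-8)² + (-15)²) = √289 = 17
|V_2V_3| = √((-5)² + (12)²) = √169 = 13
|V_3V_4| = √((0)² + (-3)²) = √9 = 3
|V_4V_5| = √((-7)² + (0)²) = √49 = 7
|V_5V_6| = √((0)² + (6)²) = √36 = 6
|V_6V_1| = √((20)² + (0)²) = √400 = 20
Perimeter = 17 + 13 + 3 + 7 + 6 + 20 = 66.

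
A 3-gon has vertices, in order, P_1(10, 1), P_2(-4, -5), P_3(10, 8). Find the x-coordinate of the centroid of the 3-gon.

16/3

Apply the shoelace formula. First the cross-terms c_i = x_i·y_{i+1} − x_{i+1}·y_i:
  -46, 18, -70  ⇒  2A = -98, A = -49.
Then Σ (x_i + x_{i+1})·c_i = -1568, so x̄ = -1568 / (6·(-49)) = 16/3.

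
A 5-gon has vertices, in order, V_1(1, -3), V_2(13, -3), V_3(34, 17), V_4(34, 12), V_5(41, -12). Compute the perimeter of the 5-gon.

|V_1V_2| = √((12)² + (0)²) = √144 = 12
|V_2V_3| = √((21)² + (20)²) = √841 = 29
|V_3V_4| = √((0)² + (-5)²) = √25 = 5
|V_4V_5| = √((7)² + (-24)²) = √625 = 25
|V_5V_1| = √((-40)² + (9)²) = √1681 = 41
Perimeter = 12 + 29 + 5 + 25 + 41 = 112.

112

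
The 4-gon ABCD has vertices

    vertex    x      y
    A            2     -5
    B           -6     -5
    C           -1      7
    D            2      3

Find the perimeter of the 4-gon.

|AB| = √((-8)² + (0)²) = √64 = 8
|BC| = √((5)² + (12)²) = √169 = 13
|CD| = √((3)² + (-4)²) = √25 = 5
|DA| = √((0)² + (-8)²) = √64 = 8
Perimeter = 8 + 13 + 5 + 8 = 34.

34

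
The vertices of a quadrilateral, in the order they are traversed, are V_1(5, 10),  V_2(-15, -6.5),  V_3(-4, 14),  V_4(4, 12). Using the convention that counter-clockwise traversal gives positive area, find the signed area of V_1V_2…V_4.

Cross-terms: 117.5, -236, -104, -20  ⇒  Σ = -242.5
Signed area = Σ/2 = -121.25 (negative ⇒ clockwise traversal).

-121.25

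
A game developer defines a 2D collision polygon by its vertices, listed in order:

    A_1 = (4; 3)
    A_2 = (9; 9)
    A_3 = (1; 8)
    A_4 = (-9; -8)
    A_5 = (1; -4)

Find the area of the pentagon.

99.5

Apply the shoelace (surveyor's) formula: 2A = Σ (x_i·y_{i+1} − x_{i+1}·y_i), indices taken mod 5.
Σ = (9) + (63) + (64) + (44) + (19) = 199
Area = |Σ|/2 = 99.5.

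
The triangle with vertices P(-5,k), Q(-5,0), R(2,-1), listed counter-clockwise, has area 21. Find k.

The doubled signed area Σ (x_i y_{i+1} − x_{i+1} y_i) is linear in k.
With k=0 it equals 0; the coefficient of k is 7 (from the two edges through P).
So 7·k + 0 = 2·21 = 42 ⇒ k = 6.

6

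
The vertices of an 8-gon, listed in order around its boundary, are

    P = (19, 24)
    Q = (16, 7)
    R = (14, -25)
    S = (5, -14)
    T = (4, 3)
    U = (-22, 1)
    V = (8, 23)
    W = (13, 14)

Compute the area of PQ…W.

Cross-terms: -251, -498, -71, 71, 70, -514, -187, 46  ⇒  Σ = -1334
Area = |Σ|/2 = 667.

667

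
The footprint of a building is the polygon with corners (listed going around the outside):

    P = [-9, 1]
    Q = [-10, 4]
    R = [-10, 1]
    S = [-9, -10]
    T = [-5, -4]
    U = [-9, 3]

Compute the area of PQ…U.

Apply Gauss's area formula: 2A = Σ (x_i·y_{i+1} − x_{i+1}·y_i), indices taken mod 6.
Cross-terms: -26, 30, 109, -14, -51, 18  ⇒  Σ = 66
Area = |Σ|/2 = 33.

33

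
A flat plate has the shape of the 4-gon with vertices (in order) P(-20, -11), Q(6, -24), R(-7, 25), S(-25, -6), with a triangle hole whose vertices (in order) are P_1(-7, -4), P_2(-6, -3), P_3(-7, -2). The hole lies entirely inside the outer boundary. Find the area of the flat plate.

674

Outer boundary:
P→Q: (-20)(-24) − (6)(-11) = 546
Q→R: (6)(25) − (-7)(-24) = -18
R→S: (-7)(-6) − (-25)(25) = 667
S→P: (-25)(-11) − (-20)(-6) = 155
Σ = 1350
Area = |Σ|/2 = 675.
Hole:
Apply the shoelace formula: 2A = Σ (x_i·y_{i+1} − x_{i+1}·y_i), indices taken mod 3.
P_1→P_2: (-7)(-3) − (-6)(-4) = -3
P_2→P_3: (-6)(-2) − (-7)(-3) = -9
P_3→P_1: (-7)(-4) − (-7)(-2) = 14
Σ = 2
Area = |Σ|/2 = 1.
Net area = 675 − 1 = 674.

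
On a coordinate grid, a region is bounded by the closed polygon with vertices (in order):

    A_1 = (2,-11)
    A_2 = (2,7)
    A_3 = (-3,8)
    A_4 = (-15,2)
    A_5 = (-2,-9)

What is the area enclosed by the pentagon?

183

Apply the shoelace (surveyor's) formula: 2A = Σ (x_i·y_{i+1} − x_{i+1}·y_i), indices taken mod 5.
Σ = (36) + (37) + (114) + (139) + (40) = 366
Area = |Σ|/2 = 183.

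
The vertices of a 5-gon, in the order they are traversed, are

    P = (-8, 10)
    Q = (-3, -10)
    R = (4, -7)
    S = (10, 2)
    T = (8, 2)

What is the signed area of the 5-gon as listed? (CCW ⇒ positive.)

Apply the shoelace formula: 2A = Σ (x_i·y_{i+1} − x_{i+1}·y_i), indices taken mod 5.
Σ = (110) + (61) + (78) + (4) + (96) = 349
Signed area = Σ/2 = 174.5 (positive ⇒ counter-clockwise traversal).

174.5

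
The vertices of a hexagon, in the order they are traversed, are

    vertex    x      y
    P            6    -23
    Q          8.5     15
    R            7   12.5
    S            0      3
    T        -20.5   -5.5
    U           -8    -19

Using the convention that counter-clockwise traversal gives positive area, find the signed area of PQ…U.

506.375

Apply the shoelace (surveyor's) formula: 2A = Σ (x_i·y_{i+1} − x_{i+1}·y_i), indices taken mod 6.
Σ = (285.5) + (1.25) + (21) + (61.5) + (345.5) + (298) = 1012.75
Signed area = Σ/2 = 506.375 (positive ⇒ counter-clockwise traversal).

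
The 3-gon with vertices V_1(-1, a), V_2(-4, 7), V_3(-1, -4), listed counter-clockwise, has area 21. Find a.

Write out the shoelace sum; only the two edges meeting at V_1 involve a:
2·Area = [((-1)·a − (-1)·(-4)) + ((-1)·7 − (-4)·a)] + 23
       = 3·a + 12 = 42
⇒ a = 10.

10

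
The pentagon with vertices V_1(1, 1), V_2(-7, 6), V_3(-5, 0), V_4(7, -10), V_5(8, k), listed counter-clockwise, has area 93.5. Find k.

The doubled signed area Σ (x_i y_{i+1} − x_{i+1} y_i) is linear in k.
With k=0 it equals 181; the coefficient of k is 6 (from the two edges through V_5).
So 6·k + 181 = 2·93.5 = 187 ⇒ k = 1.

1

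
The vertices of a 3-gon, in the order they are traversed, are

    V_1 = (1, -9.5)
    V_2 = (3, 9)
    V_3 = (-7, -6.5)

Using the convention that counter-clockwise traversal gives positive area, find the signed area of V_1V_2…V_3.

77

Apply Gauss's area formula: 2A = Σ (x_i·y_{i+1} − x_{i+1}·y_i), indices taken mod 3.
Σ = (37.5) + (43.5) + (73) = 154
Signed area = Σ/2 = 77 (positive ⇒ counter-clockwise traversal).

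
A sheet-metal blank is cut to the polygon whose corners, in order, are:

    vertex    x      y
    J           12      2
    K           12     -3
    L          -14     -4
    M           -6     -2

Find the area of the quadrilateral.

67

Cross-terms: -60, -90, 4, 12  ⇒  Σ = -134
Area = |Σ|/2 = 67.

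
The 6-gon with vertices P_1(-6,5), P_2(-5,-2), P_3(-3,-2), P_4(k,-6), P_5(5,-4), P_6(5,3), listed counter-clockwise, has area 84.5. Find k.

-1

The doubled signed area Σ (x_i y_{i+1} − x_{i+1} y_i) is linear in k.
With k=0 it equals 167; the coefficient of k is -2 (from the two edges through P_4).
So -2·k + 167 = 2·84.5 = 169 ⇒ k = -1.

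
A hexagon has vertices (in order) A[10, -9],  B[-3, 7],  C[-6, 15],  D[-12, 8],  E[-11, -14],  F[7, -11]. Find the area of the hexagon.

347

Apply the shoelace (surveyor's) formula: 2A = Σ (x_i·y_{i+1} − x_{i+1}·y_i), indices taken mod 6.
Σ = (43) + (-3) + (132) + (256) + (219) + (47) = 694
Area = |Σ|/2 = 347.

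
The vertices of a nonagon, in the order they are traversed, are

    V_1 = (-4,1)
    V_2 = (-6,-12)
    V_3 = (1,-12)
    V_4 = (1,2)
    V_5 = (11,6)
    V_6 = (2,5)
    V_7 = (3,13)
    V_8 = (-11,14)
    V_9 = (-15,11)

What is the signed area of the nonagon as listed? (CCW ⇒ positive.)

246.5

Apply the shoelace (surveyor's) formula: 2A = Σ (x_i·y_{i+1} − x_{i+1}·y_i), indices taken mod 9.
Σ = (54) + (84) + (14) + (-16) + (43) + (11) + (185) + (89) + (29) = 493
Signed area = Σ/2 = 246.5 (positive ⇒ counter-clockwise traversal).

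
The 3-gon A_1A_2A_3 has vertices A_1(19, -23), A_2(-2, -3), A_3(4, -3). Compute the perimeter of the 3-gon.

|A_1A_2| = √((-21)² + (20)²) = √841 = 29
|A_2A_3| = √((6)² + (0)²) = √36 = 6
|A_3A_1| = √((15)² + (-20)²) = √625 = 25
Perimeter = 29 + 6 + 25 = 60.

60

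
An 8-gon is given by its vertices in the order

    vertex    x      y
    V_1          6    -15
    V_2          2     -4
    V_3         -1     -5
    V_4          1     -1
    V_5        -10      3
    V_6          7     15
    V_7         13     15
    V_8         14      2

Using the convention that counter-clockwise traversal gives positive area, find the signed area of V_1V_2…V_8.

-338

Apply Gauss's area formula: 2A = Σ (x_i·y_{i+1} − x_{i+1}·y_i), indices taken mod 8.
Σ = (6) + (-14) + (6) + (-7) + (-171) + (-90) + (-184) + (-222) = -676
Signed area = Σ/2 = -338 (negative ⇒ clockwise traversal).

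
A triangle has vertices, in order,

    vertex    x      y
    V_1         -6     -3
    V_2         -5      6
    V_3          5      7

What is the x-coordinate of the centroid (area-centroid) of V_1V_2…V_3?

Apply Gauss's area formula. First the cross-terms c_i = x_i·y_{i+1} − x_{i+1}·y_i:
  -51, -65, 27  ⇒  2A = -89, A = -44.5.
Then Σ (x_i + x_{i+1})·c_i = 534, so x̄ = 534 / (6·(-44.5)) = -2.

-2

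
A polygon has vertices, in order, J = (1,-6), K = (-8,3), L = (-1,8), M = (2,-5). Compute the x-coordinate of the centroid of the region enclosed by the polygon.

-208/93

Apply the shoelace formula. First the cross-terms c_i = x_i·y_{i+1} − x_{i+1}·y_i:
  -45, -61, -11, -7  ⇒  2A = -124, A = -62.
Then Σ (x_i + x_{i+1})·c_i = 832, so x̄ = 832 / (6·(-62)) = -208/93.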